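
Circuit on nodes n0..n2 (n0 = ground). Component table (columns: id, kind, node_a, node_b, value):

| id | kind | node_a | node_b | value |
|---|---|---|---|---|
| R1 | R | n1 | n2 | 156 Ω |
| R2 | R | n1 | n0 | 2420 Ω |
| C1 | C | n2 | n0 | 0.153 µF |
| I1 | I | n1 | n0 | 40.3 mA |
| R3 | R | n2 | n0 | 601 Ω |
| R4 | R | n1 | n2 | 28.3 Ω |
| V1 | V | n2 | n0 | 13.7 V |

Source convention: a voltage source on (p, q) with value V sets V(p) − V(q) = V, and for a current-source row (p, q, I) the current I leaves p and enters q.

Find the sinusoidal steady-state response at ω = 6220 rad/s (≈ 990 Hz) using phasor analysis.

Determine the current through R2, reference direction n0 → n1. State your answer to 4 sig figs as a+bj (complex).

-0.005211+0.000j A

MNA unknowns: 2 node voltages V₁..V_2 plus 1 source current (V1)
R1: Y=0.006410+0.000j on G[1,2]
R2: Y=0.0004132+0.000j on G[1,0]
C1: Y=0.000+0.0009517j on G[2,0]
I1: z[1]−=0.0403, z[0]+=0.0403
R3: Y=0.001664+0.000j on G[2,0]
R4: Y=0.03534+0.000j on G[1,2]
V1: row V2−V0=13.7, i_V1 at 2,0
solve → V1=12.61+0.000j, V2=13.70+0.000j
aux → i_V1=-0.06831-0.01304j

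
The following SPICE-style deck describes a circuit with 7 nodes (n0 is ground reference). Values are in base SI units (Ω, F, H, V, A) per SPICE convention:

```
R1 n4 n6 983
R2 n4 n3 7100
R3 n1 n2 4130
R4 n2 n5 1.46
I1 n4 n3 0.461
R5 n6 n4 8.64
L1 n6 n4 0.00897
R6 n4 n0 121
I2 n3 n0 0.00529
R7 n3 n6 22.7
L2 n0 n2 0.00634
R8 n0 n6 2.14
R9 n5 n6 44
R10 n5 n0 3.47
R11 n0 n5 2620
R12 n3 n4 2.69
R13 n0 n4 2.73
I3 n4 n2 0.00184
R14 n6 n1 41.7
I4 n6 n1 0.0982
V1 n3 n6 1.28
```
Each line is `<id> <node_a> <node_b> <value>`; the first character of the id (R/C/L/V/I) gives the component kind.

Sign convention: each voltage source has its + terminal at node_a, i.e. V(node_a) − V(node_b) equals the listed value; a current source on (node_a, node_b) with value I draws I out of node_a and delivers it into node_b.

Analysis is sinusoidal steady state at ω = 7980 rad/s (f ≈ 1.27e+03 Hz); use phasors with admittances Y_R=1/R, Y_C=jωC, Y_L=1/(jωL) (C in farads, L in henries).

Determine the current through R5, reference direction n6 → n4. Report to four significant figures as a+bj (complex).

Apply KCL at each of the 6 non-ground nodes and solve the resulting linear system.
Node n1: branches {R3, R14, I4} → V_1 = 4.035-0.0001683j
Node n2: branches {R3, R4, L2, I3} → V_2 = 0.01163+0.001060j
Node n3: branches {R2, I1, I2, R7, R12, V1} → V_3 = 1.261-0.0001807j
Node n4: branches {R1, R2, I1, R5, L1, R6, R12, R13, I3} → V_4 = 0.004253+0.0002811j
Node n5: branches {R4, R9, R10, R11} → V_5 = 0.007554+0.0007244j
Node n6: branches {R1, R5, L1, R7, R8, R9, R14, I4, V1} → V_6 = -0.01944-0.0001807j
Source currents: i(V1)=-0.06788+0.0001718j

-0.002742-5.345e-05j A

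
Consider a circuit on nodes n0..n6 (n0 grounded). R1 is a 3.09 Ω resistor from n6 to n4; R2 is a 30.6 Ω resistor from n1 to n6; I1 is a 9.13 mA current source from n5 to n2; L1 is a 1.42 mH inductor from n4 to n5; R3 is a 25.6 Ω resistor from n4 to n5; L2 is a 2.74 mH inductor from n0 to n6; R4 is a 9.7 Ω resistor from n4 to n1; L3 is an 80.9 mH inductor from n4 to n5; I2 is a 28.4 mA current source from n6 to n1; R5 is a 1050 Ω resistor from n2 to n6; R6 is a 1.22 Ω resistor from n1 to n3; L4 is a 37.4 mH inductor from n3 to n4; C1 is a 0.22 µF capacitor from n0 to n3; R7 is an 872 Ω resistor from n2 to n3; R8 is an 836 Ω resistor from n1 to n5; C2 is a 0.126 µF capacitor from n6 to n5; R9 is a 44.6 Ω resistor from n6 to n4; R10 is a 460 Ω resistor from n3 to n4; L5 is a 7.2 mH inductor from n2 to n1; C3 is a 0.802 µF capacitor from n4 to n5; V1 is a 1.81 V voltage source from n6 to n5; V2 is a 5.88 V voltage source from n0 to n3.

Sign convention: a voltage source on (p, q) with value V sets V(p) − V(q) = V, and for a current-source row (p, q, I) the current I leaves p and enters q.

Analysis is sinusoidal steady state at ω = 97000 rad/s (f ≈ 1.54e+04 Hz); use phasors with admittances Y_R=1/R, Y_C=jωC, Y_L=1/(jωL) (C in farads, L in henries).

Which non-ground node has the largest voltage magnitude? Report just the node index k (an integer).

5

MNA unknowns: 6 node voltages V₁..V_6 plus 2 source currents (V1, V2)
R1: Y=0.3236+0.000j on G[6,4]
R2: Y=0.03268+0.000j on G[1,6]
I1: z[5]−=0.00913, z[2]+=0.00913
L1: Y=0.000-0.007260j on G[4,5]
R3: Y=0.03906+0.000j on G[4,5]
L2: Y=0.000-0.003763j on G[0,6]
R4: Y=0.1031+0.000j on G[4,1]
L3: Y=0.000-0.0001274j on G[4,5]
I2: z[6]−=0.0284, z[1]+=0.0284
R5: Y=0.0009524+0.000j on G[2,6]
R6: Y=0.8197+0.000j on G[1,3]
L4: Y=0.000-0.0002756j on G[3,4]
C1: Y=0.000+0.02134j on G[0,3]
R7: Y=0.001147+0.000j on G[2,3]
R8: Y=0.001196+0.000j on G[1,5]
C2: Y=0.000+0.01222j on G[6,5]
R9: Y=0.02242+0.000j on G[6,4]
R10: Y=0.002174+0.000j on G[3,4]
L5: Y=0.000-0.001432j on G[2,1]
C3: Y=0.000+0.07779j on G[4,5]
V1: row V6−V5=1.81, i_V1 at 6,5
V2: row V0−V3=5.88, i_V2 at 0,3
solve → V1=-5.883-0.02979j, V2=-2.965+1.994j, V3=-5.880+0.000j, V4=-6.154-0.2383j, V5=-7.810+0.007390j, V6=-6.000+0.007390j
aux → i_V1=-0.07515-0.1290j, i_V2=2.781e-05-0.1029j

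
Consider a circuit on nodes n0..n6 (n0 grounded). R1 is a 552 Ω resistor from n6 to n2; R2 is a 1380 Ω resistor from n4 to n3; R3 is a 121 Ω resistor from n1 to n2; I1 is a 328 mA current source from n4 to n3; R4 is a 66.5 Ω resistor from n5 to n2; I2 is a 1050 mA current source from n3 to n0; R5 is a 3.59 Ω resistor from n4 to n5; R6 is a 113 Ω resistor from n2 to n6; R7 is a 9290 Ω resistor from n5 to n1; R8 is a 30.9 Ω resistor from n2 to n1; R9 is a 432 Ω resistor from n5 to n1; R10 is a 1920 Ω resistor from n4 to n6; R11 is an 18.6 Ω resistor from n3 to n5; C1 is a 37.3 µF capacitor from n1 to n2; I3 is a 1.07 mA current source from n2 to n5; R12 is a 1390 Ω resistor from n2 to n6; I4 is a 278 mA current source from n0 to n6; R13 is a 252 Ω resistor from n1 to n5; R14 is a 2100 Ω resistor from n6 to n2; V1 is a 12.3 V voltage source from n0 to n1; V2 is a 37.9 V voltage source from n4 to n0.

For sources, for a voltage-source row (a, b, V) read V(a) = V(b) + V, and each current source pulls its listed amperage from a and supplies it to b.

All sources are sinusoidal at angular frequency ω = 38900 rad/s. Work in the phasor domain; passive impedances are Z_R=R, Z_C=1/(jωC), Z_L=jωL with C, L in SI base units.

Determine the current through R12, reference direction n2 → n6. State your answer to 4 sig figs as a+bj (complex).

-0.01768-1.991e-05j A

Element admittances at ω=38900 rad/s:
  Y(R1) = 0.001812+0.000j S between n6,n2
  Y(R2) = 0.0007246+0.000j S between n4,n3
  Y(R3) = 0.008264+0.000j S between n1,n2
  I1: injects 0.328 A into n3 (from n4)
  Y(R4) = 0.01504+0.000j S between n5,n2
  I2: injects 1.05 A into n0 (from n3)
  Y(R5) = 0.2786+0.000j S between n4,n5
  Y(R6) = 0.008850+0.000j S between n2,n6
  Y(R7) = 0.0001076+0.000j S between n5,n1
  Y(R8) = 0.03236+0.000j S between n2,n1
  Y(R9) = 0.002315+0.000j S between n5,n1
  Y(R10) = 0.0005208+0.000j S between n4,n6
  Y(R11) = 0.05376+0.000j S between n3,n5
  Y(C1) = 0.000+1.451j S between n1,n2
  I3: injects 0.00107 A into n5 (from n2)
  Y(R12) = 0.0007194+0.000j S between n2,n6
  I4: injects 0.278 A into n6 (from n0)
  Y(R13) = 0.003968+0.000j S between n1,n5
  Y(R14) = 0.0004762+0.000j S between n6,n2
  V1: constraint V(n0)−V(n1) = 12.3
  V2: constraint V(n4)−V(n0) = 37.9
Assemble and solve the 8×8 MNA system:
  V(n1)=-12.30+0.000j  V(n2)=-12.27-0.6578j  V(n3)=18.79-0.03246j  V(n4)=37.90+0.000j  V(n5)=31.96-0.03289j  V(n6)=12.30-0.6301j
  i(V1)=-1.238-0.009515j  i(V2)=-2.010-0.009515j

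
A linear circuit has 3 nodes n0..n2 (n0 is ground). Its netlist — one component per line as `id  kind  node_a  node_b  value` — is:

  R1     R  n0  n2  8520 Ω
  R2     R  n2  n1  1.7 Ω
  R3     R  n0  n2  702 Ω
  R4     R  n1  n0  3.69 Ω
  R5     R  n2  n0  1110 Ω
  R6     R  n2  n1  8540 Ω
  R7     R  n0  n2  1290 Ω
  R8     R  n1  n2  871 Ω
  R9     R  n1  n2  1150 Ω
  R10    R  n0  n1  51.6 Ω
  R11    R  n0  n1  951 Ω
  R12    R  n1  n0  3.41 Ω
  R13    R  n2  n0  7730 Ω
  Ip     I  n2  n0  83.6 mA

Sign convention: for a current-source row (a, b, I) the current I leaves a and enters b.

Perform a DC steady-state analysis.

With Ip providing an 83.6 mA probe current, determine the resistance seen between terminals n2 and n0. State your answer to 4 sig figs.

R_eq = 3.366 Ω

MNA unknowns: 2 node voltages V₁..V_2
R1: Y=0.0001174 on G[0,2]
R2: Y=0.5882 on G[2,1]
R3: Y=0.001425 on G[0,2]
R4: Y=0.2710 on G[1,0]
R5: Y=0.0009009 on G[2,0]
R6: Y=0.0001171 on G[2,1]
R7: Y=0.0007752 on G[0,2]
R8: Y=0.001148 on G[1,2]
R9: Y=0.0008696 on G[1,2]
R10: Y=0.01938 on G[0,1]
R11: Y=0.001052 on G[0,1]
R12: Y=0.2933 on G[1,0]
R13: Y=0.0001294 on G[2,0]
Ip: z[2]−=0.0836, z[0]+=0.0836
solve → V1=-0.1414, V2=-0.2814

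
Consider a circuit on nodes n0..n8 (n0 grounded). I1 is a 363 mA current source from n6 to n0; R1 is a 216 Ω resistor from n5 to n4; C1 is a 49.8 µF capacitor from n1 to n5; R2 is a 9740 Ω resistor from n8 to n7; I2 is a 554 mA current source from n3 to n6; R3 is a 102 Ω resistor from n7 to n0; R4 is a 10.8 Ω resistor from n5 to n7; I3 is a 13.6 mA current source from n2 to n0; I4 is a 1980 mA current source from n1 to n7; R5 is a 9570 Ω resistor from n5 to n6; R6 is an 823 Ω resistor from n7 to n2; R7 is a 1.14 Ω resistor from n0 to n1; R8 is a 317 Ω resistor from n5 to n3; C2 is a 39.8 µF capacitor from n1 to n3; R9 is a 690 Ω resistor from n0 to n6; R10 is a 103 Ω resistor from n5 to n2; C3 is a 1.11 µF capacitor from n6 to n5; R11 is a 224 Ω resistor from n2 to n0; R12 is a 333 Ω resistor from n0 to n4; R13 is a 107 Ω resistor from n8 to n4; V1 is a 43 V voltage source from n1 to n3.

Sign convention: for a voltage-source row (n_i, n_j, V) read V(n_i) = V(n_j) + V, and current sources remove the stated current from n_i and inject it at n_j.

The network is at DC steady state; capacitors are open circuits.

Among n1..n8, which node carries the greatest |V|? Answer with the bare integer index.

Element admittances at DC:
  I1: injects 0.363 A into n0 (from n6)
  Y(R1) = 0.004630 S between n5,n4
  Y(C1) = 0.000 S between n1,n5
  Y(R2) = 0.0001027 S between n8,n7
  I2: injects 0.554 A into n6 (from n3)
  Y(R3) = 0.009804 S between n7,n0
  Y(R4) = 0.09259 S between n5,n7
  I3: injects 0.0136 A into n0 (from n2)
  I4: injects 1.98 A into n7 (from n1)
  Y(R5) = 0.0001045 S between n5,n6
  Y(R6) = 0.001215 S between n7,n2
  Y(R7) = 0.8772 S between n0,n1
  Y(R8) = 0.003155 S between n5,n3
  Y(C2) = 0.000 S between n1,n3
  Y(R9) = 0.001449 S between n0,n6
  Y(R10) = 0.009709 S between n5,n2
  Y(C3) = 0.000 S between n6,n5
  Y(R11) = 0.004464 S between n2,n0
  Y(R12) = 0.003003 S between n0,n4
  Y(R13) = 0.009346 S between n8,n4
  V1: constraint V(n1)−V(n3) = 43
Assemble and solve the 9×9 MNA system:
  V(n1)=-2.379  V(n2)=68.34  V(n3)=-45.38  V(n4)=59.13  V(n5)=96.45  V(n6)=129.4  V(n7)=106.1  V(n8)=59.64
  i(V1)=0.1066

6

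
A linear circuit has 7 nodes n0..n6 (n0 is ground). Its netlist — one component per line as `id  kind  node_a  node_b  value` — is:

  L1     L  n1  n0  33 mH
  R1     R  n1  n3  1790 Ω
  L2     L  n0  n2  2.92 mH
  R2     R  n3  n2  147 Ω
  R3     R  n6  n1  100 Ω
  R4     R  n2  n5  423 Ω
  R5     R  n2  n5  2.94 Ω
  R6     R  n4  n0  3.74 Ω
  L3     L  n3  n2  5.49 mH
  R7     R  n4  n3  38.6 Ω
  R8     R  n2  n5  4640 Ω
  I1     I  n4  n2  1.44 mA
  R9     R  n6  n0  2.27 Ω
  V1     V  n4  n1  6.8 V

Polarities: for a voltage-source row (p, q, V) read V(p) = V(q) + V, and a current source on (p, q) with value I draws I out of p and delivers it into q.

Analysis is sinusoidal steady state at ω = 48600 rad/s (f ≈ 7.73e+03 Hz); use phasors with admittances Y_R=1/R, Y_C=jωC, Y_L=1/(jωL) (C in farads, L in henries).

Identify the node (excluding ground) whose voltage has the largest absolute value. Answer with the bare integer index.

Element admittances at ω=48600 rad/s:
  Y(L1) = 0.000-0.0006235j S between n1,n0
  Y(R1) = 0.0005587+0.000j S between n1,n3
  Y(L2) = 0.000-0.007047j S between n0,n2
  Y(R2) = 0.006803+0.000j S between n3,n2
  Y(R3) = 0.01000+0.000j S between n6,n1
  Y(R4) = 0.002364+0.000j S between n2,n5
  Y(R5) = 0.3401+0.000j S between n2,n5
  Y(R6) = 0.2674+0.000j S between n4,n0
  Y(L3) = 0.000-0.003748j S between n3,n2
  Y(R7) = 0.02591+0.000j S between n4,n3
  Y(R8) = 0.0002155+0.000j S between n2,n5
  I1: injects 0.00144 A into n2 (from n4)
  Y(R9) = 0.4405+0.000j S between n6,n0
  V1: constraint V(n4)−V(n1) = 6.8
Assemble and solve the 7×7 MNA system:
  V(n1)=-6.564-0.01188j  V(n2)=0.1137+0.1378j  V(n3)=0.1106+0.01839j  V(n4)=0.2364-0.01188j  V(n5)=0.1137+0.1378j  V(n6)=-0.1457-0.0002636j
  i(V1)=-0.06791+0.003959j

1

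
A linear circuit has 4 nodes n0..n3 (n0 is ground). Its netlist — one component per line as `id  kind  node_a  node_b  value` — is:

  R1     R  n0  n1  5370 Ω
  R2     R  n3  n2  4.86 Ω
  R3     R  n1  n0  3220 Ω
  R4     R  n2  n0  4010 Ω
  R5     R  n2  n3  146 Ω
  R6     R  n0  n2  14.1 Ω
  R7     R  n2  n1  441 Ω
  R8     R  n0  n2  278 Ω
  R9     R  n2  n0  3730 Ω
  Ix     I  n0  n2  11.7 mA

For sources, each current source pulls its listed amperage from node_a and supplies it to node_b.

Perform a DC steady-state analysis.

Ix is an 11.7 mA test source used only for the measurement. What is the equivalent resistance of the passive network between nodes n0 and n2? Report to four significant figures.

R_eq = 13.25 Ω

Element admittances at DC:
  Y(R1) = 0.0001862 S between n0,n1
  Y(R2) = 0.2058 S between n3,n2
  Y(R3) = 0.0003106 S between n1,n0
  Y(R4) = 0.0002494 S between n2,n0
  Y(R5) = 0.006849 S between n2,n3
  Y(R6) = 0.07092 S between n0,n2
  Y(R7) = 0.002268 S between n2,n1
  Y(R8) = 0.003597 S between n0,n2
  Y(R9) = 0.0002681 S between n2,n0
  Ix: injects 0.0117 A into n2 (from n0)
Assemble and solve the 3×3 MNA system:
  V(n1)=0.1272  V(n2)=0.1551  V(n3)=0.1551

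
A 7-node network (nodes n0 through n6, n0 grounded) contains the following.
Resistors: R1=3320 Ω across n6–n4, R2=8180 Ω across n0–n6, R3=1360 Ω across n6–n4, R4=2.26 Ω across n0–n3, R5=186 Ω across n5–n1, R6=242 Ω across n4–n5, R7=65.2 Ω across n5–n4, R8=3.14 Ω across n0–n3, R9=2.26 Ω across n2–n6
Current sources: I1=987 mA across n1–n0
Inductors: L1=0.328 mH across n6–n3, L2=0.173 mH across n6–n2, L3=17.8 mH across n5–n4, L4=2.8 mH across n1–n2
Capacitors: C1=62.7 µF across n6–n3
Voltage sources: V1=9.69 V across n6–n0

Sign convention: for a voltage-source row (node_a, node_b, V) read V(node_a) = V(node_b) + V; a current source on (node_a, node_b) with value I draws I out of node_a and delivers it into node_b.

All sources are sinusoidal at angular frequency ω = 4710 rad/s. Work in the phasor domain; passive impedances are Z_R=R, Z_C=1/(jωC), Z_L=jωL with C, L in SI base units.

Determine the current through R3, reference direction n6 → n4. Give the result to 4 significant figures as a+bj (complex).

MNA unknowns: 6 node voltages V₁..V_6 plus 1 source current (V1)
R1: Y=0.0003012+0.000j on G[6,4]
R2: Y=0.0001222+0.000j on G[0,6]
R3: Y=0.0007353+0.000j on G[6,4]
R4: Y=0.4425+0.000j on G[0,3]
I1: z[1]−=0.987, z[0]+=0.987
L1: Y=0.000-0.6473j on G[6,3]
C1: Y=0.000+0.2953j on G[6,3]
R5: Y=0.005376+0.000j on G[5,1]
R6: Y=0.004132+0.000j on G[4,5]
L2: Y=0.000-1.227j on G[6,2]
L3: Y=0.000-0.01193j on G[5,4]
R7: Y=0.01534+0.000j on G[5,4]
R8: Y=0.3185+0.000j on G[0,3]
L4: Y=0.000-0.07583j on G[1,2]
R9: Y=0.4425+0.000j on G[2,6]
V1: row V6−V0=9.69, i_V1 at 6,0
solve → V1=9.273-13.72j, V2=9.425-0.7083j, V3=1.708-3.692j, V4=9.137-11.13j, V5=9.380-11.57j, V6=9.690+0.000j
aux → i_V1=-2.288+2.810j

0.0004065+0.008182j A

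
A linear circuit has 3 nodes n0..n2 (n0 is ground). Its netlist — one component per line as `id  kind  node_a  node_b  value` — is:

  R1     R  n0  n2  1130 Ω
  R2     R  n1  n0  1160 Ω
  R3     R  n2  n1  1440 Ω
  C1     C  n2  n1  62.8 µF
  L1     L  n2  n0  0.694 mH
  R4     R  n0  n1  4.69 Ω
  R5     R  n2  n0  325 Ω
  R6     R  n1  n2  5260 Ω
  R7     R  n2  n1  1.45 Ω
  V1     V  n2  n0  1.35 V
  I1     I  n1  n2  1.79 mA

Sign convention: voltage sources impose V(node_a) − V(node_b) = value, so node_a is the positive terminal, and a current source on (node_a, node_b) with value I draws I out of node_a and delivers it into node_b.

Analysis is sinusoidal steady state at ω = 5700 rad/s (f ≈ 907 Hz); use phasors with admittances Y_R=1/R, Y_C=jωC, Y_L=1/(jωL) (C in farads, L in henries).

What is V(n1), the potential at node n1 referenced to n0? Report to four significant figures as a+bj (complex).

1.072+0.1100j V

MNA unknowns: 2 node voltages V₁..V_2 plus 1 source current (V1)
R1: Y=0.0008850+0.000j on G[0,2]
R2: Y=0.0008621+0.000j on G[1,0]
R3: Y=0.0006944+0.000j on G[2,1]
C1: Y=0.000+0.3580j on G[2,1]
L1: Y=0.000-0.2528j on G[2,0]
R4: Y=0.2132+0.000j on G[0,1]
R5: Y=0.003077+0.000j on G[2,0]
R6: Y=0.0001901+0.000j on G[1,2]
R7: Y=0.6897+0.000j on G[2,1]
V1: row V2−V0=1.35, i_V1 at 2,0
I1: z[1]−=0.00179, z[2]+=0.00179
solve → V1=1.072+0.1100j, V2=1.350+0.000j
aux → i_V1=-0.2349+0.3177j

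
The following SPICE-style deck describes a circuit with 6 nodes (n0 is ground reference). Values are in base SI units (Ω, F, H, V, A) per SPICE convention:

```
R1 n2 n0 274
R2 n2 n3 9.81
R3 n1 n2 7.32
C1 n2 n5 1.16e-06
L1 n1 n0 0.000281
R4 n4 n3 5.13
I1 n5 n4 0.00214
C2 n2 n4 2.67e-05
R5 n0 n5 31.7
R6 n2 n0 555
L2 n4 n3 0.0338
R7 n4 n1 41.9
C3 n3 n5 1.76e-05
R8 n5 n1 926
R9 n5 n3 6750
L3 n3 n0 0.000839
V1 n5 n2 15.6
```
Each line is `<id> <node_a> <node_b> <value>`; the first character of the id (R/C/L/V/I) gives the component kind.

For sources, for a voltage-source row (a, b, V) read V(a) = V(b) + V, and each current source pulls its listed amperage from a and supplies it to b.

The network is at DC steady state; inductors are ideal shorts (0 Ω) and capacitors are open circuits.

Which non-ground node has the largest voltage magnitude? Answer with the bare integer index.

5

MNA unknowns: 5 node voltages V₁..V_5 plus 4 source currents (L1, L2, L3, V1)
R1: Y=0.003650 on G[2,0]
R2: Y=0.1019 on G[2,3]
R3: Y=0.1366 on G[1,2]
C1: Y=0.000 on G[2,5]
L1: row V1−V0=0, i_L1 at 1,0
R4: Y=0.1949 on G[4,3]
I1: z[5]−=0.00214, z[4]+=0.00214
C2: Y=0.000 on G[2,4]
R5: Y=0.03155 on G[0,5]
R6: Y=0.001802 on G[2,0]
L2: row V4−V3=0, i_L2 at 4,3
R7: Y=0.02387 on G[4,1]
C3: Y=0.000 on G[3,5]
R8: Y=0.001080 on G[5,1]
R9: Y=0.0001481 on G[5,3]
L3: row V3−V0=0, i_L3 at 3,0
V1: row V5−V2=15.6, i_V1 at 5,2
solve → V1=0.000, V2=-1.855, V3=0.000, V4=0.000, V5=13.75
aux → i_L1=-0.2386, i_L2=0.002140, i_L3=-0.1849, i_V1=-0.4526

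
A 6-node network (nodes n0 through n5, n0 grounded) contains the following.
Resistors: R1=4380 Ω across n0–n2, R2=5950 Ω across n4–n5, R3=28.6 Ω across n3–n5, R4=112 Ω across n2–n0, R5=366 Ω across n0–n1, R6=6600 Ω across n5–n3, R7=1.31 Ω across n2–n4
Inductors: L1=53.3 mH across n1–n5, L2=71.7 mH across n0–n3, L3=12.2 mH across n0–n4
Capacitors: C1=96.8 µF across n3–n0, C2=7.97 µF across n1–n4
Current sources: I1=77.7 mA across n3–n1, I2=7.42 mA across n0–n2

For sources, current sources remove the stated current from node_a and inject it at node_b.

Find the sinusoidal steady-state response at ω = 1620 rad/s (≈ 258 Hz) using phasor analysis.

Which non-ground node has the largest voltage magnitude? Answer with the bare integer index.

1

Element admittances at ω=1620 rad/s:
  Y(R1) = 0.0002283+0.000j S between n0,n2
  Y(R2) = 0.0001681+0.000j S between n4,n5
  Y(R3) = 0.03497+0.000j S between n3,n5
  Y(L1) = 0.000-0.01158j S between n1,n5
  Y(R4) = 0.008929+0.000j S between n2,n0
  Y(L2) = 0.000-0.008609j S between n0,n3
  Y(R5) = 0.002732+0.000j S between n0,n1
  Y(R6) = 0.0001515+0.000j S between n5,n3
  Y(C1) = 0.000+0.1568j S between n3,n0
  Y(C2) = 0.000+0.01291j S between n1,n4
  I1: injects 0.0777 A into n1 (from n3)
  Y(L3) = 0.000-0.05060j S between n0,n4
  Y(R7) = 0.7634+0.000j S between n2,n4
  I2: injects 0.00742 A into n2 (from n0)
Assemble and solve the 5×5 MNA system:
  V(n1)=6.798-4.864j  V(n2)=-1.731+2.258j  V(n3)=-0.6511+0.7483j  V(n4)=-1.761+2.285j  V(n5)=-1.597-2.000j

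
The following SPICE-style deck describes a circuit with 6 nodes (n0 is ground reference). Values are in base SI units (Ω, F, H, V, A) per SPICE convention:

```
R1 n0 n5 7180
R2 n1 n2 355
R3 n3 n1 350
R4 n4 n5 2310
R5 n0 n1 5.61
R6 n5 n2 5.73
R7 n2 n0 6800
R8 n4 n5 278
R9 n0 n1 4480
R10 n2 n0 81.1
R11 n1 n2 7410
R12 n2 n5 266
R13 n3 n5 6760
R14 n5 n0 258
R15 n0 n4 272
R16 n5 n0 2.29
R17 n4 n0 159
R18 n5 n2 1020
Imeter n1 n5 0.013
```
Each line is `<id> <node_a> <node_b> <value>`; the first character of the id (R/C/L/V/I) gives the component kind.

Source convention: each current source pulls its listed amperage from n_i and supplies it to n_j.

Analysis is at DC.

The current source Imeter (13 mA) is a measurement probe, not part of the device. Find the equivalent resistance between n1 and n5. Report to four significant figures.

Element admittances at DC:
  Y(R1) = 0.0001393 S between n0,n5
  Y(R2) = 0.002817 S between n1,n2
  Y(R3) = 0.002857 S between n3,n1
  Y(R4) = 0.0004329 S between n4,n5
  Y(R5) = 0.1783 S between n0,n1
  Y(R6) = 0.1745 S between n5,n2
  Y(R7) = 0.0001471 S between n2,n0
  Y(R8) = 0.003597 S between n4,n5
  Y(R9) = 0.0002232 S between n0,n1
  Y(R10) = 0.01233 S between n2,n0
  Y(R11) = 0.0001350 S between n1,n2
  Y(R12) = 0.003759 S between n2,n5
  Y(R13) = 0.0001479 S between n3,n5
  Y(R14) = 0.003876 S between n5,n0
  Y(R15) = 0.003676 S between n0,n4
  Y(R16) = 0.4367 S between n5,n0
  Y(R17) = 0.006289 S between n4,n0
  Y(R18) = 0.0009804 S between n5,n2
  Imeter: injects 0.013 A into n5 (from n1)
Assemble and solve the 5×5 MNA system:
  V(n1)=-0.07118  V(n2)=0.02465  V(n3)=-0.06630  V(n4)=0.008047  V(n5)=0.02795

R_eq = 7.625 Ω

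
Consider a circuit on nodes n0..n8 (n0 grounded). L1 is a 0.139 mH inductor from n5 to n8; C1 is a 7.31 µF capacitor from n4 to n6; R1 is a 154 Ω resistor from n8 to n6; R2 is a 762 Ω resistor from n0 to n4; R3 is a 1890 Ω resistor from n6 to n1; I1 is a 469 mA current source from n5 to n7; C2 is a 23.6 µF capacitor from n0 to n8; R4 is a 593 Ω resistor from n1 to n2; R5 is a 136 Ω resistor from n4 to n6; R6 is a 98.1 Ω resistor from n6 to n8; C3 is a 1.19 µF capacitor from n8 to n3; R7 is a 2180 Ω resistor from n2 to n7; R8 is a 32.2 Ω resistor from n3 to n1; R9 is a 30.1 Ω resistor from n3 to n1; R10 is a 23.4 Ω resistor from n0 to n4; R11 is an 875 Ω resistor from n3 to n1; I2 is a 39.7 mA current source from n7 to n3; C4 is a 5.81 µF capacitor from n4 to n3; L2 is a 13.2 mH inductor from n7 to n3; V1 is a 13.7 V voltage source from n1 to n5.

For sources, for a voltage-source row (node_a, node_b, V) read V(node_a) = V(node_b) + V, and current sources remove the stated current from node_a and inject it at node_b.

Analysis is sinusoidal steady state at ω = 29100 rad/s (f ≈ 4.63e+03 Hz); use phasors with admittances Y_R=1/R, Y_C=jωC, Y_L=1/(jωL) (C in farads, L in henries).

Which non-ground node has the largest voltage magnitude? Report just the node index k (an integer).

Apply KCL at each of the 8 non-ground nodes and solve the resulting linear system.
Node n1: branches {R3, R4, R8, R9, R11, V1} → V_1 = 14.49-2.714j
Node n2: branches {R4, R7} → V_2 = 18.03+31.36j
Node n3: branches {C3, R8, R9, R11, I2, C4, L2} → V_3 = 8.966-5.997j
Node n4: branches {C1, R2, R5, R10, C4} → V_4 = 9.839-2.477j
Node n5: branches {L1, I1, V1} → V_5 = 0.7930-2.714j
Node n6: branches {C1, R1, R3, R5, R6} → V_6 = 9.994-1.711j
Node n7: branches {I1, R7, I2, L2} → V_7 = 31.04+156.6j
Node n8: branches {L1, R1, C2, R6, C3} → V_8 = 0.1589+0.6311j
Source currents: i(V1)=-0.3580-0.1568j

7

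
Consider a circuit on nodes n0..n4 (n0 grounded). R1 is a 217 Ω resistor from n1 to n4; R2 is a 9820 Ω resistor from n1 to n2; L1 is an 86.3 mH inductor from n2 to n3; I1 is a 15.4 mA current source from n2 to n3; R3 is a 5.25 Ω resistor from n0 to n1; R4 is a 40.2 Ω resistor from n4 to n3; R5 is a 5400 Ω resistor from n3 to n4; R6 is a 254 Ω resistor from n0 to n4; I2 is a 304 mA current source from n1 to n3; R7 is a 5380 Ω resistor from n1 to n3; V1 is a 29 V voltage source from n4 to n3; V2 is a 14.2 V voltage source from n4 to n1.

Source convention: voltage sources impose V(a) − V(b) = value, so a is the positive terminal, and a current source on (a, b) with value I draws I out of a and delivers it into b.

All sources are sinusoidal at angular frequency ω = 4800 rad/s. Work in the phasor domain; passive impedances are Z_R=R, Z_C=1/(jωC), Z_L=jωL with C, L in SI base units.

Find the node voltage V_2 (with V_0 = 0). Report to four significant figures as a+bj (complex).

-15.33-5.745j V

Apply KCL at each of the 4 non-ground nodes and solve the resulting linear system.
Node n1: branches {R1, R2, R3, I2, R7, V2} → V_1 = -0.2876+0.000j
Node n2: branches {R2, L1, I1} → V_2 = -15.33-5.745j
Node n3: branches {L1, I1, R4, R5, I2, R7, V1} → V_3 = -15.09+0.000j
Node n4: branches {R1, R4, R5, R6, V1, V2} → V_4 = 13.91+0.000j
Source currents: i(V1)=-1.035-0.0005850j, i(V2)=0.1881+0.0005850j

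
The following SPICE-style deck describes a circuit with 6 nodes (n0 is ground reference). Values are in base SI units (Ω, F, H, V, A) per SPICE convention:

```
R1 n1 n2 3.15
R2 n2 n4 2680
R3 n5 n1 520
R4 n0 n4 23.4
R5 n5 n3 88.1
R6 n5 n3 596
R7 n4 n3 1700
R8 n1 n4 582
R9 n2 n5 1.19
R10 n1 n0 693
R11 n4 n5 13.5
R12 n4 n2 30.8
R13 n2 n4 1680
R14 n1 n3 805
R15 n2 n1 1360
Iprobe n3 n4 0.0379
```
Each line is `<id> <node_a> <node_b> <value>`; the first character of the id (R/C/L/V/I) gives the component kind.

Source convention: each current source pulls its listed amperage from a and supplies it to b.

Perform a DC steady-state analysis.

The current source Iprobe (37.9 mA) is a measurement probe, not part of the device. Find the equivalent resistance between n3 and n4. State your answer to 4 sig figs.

R_eq = 75.67 Ω

Element admittances at DC:
  Y(R1) = 0.3175 S between n1,n2
  Y(R2) = 0.0003731 S between n2,n4
  Y(R3) = 0.001923 S between n5,n1
  Y(R4) = 0.04274 S between n0,n4
  Y(R5) = 0.01135 S between n5,n3
  Y(R6) = 0.001678 S between n5,n3
  Y(R7) = 0.0005882 S between n4,n3
  Y(R8) = 0.001718 S between n1,n4
  Y(R9) = 0.8403 S between n2,n5
  Y(R10) = 0.001443 S between n1,n0
  Y(R11) = 0.07407 S between n4,n5
  Y(R12) = 0.03247 S between n4,n2
  Y(R13) = 0.0005952 S between n2,n4
  Y(R14) = 0.001242 S between n1,n3
  Y(R15) = 0.0007353 S between n2,n1
  Iprobe: injects 0.0379 A into n4 (from n3)
Assemble and solve the 5×5 MNA system:
  V(n1)=-0.3164  V(n2)=-0.3097  V(n3)=-2.857  V(n4)=0.01068  V(n5)=-0.3198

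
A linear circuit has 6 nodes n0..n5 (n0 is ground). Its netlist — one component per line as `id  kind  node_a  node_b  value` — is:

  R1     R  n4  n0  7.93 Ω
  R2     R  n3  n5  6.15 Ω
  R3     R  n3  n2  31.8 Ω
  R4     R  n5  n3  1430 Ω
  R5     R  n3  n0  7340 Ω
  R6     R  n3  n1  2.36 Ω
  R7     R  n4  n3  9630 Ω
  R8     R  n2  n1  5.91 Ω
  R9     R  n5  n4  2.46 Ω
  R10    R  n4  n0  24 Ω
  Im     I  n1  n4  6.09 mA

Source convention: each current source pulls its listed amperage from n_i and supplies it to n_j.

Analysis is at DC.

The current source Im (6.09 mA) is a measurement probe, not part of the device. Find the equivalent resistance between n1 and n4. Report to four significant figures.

MNA unknowns: 5 node voltages V₁..V_5
R1: Y=0.1261 on G[4,0]
R2: Y=0.1626 on G[3,5]
R3: Y=0.03145 on G[3,2]
R4: Y=0.0006993 on G[5,3]
R5: Y=0.0001362 on G[3,0]
R6: Y=0.4237 on G[3,1]
R7: Y=0.0001038 on G[4,3]
R8: Y=0.1692 on G[2,1]
R9: Y=0.4065 on G[5,4]
R10: Y=0.04167 on G[4,0]
Im: z[1]−=0.00609, z[4]+=0.00609
solve → V1=-0.06565, V2=-0.06353, V3=-0.05212, V4=4.233e-05, V5=-0.01491

R_eq = 10.79 Ω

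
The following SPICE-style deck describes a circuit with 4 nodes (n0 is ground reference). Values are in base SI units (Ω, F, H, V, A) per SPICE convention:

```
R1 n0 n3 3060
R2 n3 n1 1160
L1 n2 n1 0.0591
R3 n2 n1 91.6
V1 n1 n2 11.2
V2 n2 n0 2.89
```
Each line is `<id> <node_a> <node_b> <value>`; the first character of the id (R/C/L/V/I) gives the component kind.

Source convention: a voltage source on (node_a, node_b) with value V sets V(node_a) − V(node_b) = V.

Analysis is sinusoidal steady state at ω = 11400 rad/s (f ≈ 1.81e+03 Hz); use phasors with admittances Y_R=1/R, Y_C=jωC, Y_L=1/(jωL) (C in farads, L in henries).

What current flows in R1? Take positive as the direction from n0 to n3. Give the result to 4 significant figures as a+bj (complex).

Apply KCL at each of the 3 non-ground nodes and solve the resulting linear system.
Node n1: branches {R2, L1, R3, V1} → V_1 = 14.09+0.000j
Node n2: branches {L1, R3, V1, V2} → V_2 = 2.890+0.000j
Node n3: branches {R1, R2} → V_3 = 10.22+0.000j
Source currents: i(V1)=-0.1256+0.01662j, i(V2)=-0.003339+0.000j

-0.003339+0.000j A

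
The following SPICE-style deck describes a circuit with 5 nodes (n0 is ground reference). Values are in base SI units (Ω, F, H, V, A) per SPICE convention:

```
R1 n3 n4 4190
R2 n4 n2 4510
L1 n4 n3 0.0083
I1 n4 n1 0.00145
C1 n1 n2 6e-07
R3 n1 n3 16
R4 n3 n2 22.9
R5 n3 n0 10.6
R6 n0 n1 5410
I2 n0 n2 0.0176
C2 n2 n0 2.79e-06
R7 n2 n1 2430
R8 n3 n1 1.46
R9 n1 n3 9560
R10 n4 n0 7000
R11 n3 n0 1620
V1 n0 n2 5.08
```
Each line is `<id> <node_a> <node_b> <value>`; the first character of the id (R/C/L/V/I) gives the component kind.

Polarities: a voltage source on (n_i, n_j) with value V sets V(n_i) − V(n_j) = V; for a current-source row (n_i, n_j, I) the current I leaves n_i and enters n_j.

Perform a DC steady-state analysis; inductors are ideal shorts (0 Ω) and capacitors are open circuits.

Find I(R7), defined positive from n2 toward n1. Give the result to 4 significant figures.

Element admittances at DC:
  Y(R1) = 0.0002387 S between n3,n4
  Y(R2) = 0.0002217 S between n4,n2
  L1: short n4↔n3 (DC inductor)
  I1: injects 0.00145 A into n1 (from n4)
  Y(C1) = 0.000 S between n1,n2
  Y(R3) = 0.06250 S between n1,n3
  Y(R4) = 0.04367 S between n3,n2
  Y(R5) = 0.09434 S between n3,n0
  Y(R6) = 0.0001848 S between n0,n1
  I2: injects 0.0176 A into n2 (from n0)
  Y(C2) = 0.000 S between n2,n0
  Y(R7) = 0.0004115 S between n2,n1
  Y(R8) = 0.6849 S between n3,n1
  Y(R9) = 0.0001046 S between n1,n3
  Y(R10) = 0.0001429 S between n4,n0
  Y(R11) = 0.0006173 S between n3,n0
  V1: constraint V(n0)−V(n2) = 5.08
Assemble and solve the 6×6 MNA system:
  V(n1)=-1.612  V(n2)=-5.080  V(n3)=-1.612  V(n4)=-1.612
  i(L1)=-0.001989  i(V1)=-0.1712

-0.001427 A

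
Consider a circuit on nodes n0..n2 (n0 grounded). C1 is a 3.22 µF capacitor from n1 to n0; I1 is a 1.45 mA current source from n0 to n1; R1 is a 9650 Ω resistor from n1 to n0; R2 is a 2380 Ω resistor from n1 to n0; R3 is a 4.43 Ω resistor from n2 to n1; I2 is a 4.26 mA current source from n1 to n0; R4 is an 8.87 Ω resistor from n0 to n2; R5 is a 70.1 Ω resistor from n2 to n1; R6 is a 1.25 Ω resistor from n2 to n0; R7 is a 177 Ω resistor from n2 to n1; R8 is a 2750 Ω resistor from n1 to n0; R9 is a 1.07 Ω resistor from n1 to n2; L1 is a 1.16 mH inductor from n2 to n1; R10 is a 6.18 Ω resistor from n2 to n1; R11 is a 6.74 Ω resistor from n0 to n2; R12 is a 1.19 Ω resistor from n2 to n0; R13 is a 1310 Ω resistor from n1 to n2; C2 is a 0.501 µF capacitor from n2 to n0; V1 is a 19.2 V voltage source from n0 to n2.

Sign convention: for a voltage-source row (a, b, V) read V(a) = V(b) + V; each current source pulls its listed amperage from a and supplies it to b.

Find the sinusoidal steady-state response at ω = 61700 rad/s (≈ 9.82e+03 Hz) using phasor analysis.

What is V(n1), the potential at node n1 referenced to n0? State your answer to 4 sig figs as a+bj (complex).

-18.81+2.785j V

Apply KCL at each of the 2 non-ground nodes and solve the resulting linear system.
Node n1: branches {C1, I1, R1, R2, R3, I2, R5, R7, R8, R9, L1, R10, R13} → V_1 = -18.81+2.785j
Node n2: branches {R3, R4, R5, R6, R7, R9, L1, R10, R11, R12, R13, C2, V1} → V_2 = -19.20+0.000j
Source currents: i(V1)=-37.07-4.327j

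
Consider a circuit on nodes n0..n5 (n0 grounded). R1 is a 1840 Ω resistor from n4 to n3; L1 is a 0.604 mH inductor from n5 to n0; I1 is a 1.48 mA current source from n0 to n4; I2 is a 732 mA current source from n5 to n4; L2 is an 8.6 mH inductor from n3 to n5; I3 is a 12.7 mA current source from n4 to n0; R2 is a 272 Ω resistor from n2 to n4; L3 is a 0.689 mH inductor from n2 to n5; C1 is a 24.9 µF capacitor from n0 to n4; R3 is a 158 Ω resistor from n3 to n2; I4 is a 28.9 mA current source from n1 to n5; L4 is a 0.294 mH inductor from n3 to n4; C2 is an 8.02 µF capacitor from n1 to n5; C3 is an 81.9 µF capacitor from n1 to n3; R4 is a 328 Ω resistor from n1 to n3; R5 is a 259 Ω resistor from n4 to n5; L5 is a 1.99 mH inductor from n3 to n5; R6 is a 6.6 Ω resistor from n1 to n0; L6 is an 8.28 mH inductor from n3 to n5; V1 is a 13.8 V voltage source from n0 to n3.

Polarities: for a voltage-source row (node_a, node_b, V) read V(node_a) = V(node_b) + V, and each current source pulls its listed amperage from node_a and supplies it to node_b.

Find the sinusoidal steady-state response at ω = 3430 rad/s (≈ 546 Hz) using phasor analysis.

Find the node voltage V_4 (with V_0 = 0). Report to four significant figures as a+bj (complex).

-15.08+0.8878j V

Element admittances at ω=3430 rad/s:
  Y(R1) = 0.0005435+0.000j S between n4,n3
  Y(L1) = 0.000-0.4827j S between n5,n0
  I1: injects 0.00148 A into n4 (from n0)
  I2: injects 0.732 A into n4 (from n5)
  Y(L2) = 0.000-0.03390j S between n3,n5
  I3: injects 0.0127 A into n0 (from n4)
  Y(R2) = 0.003676+0.000j S between n2,n4
  Y(L3) = 0.000-0.4231j S between n2,n5
  Y(C1) = 0.000+0.08541j S between n0,n4
  Y(R3) = 0.006329+0.000j S between n3,n2
  I4: injects 0.0289 A into n5 (from n1)
  Y(L4) = 0.000-0.9917j S between n3,n4
  Y(C2) = 0.000+0.02751j S between n1,n5
  Y(C3) = 0.000+0.2809j S between n1,n3
  Y(R4) = 0.003049+0.000j S between n1,n3
  Y(R5) = 0.003861+0.000j S between n4,n5
  Y(L5) = 0.000-0.1465j S between n3,n5
  Y(R6) = 0.1515+0.000j S between n1,n0
  Y(L6) = 0.000-0.03521j S between n3,n5
  V1: constraint V(n0)−V(n3) = 13.8
Assemble and solve the 6×6 MNA system:
  V(n1)=-10.39-5.070j  V(n2)=-4.083-1.297j  V(n3)=-13.80+0.000j  V(n4)=-15.08+0.8878j  V(n5)=-4.045-1.056j
  i(V1)=-2.148-0.1039j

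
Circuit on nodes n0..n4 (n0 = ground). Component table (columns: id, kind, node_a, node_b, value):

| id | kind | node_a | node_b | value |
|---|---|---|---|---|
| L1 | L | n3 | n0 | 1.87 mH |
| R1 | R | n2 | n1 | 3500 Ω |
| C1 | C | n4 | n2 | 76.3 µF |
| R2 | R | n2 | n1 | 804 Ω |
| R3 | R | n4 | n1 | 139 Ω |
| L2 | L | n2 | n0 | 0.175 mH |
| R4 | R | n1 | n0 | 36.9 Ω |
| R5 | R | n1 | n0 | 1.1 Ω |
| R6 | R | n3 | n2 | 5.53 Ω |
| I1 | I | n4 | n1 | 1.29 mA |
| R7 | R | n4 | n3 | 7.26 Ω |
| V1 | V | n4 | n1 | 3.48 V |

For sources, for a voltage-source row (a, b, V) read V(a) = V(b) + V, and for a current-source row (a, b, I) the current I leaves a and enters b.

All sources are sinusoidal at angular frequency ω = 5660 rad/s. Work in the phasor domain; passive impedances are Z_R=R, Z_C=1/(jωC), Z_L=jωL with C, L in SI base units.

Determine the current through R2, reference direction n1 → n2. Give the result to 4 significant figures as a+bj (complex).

-0.0003736-0.003203j A

Apply KCL at each of the 4 non-ground nodes and solve the resulting linear system.
Node n1: branches {R1, R2, R3, R4, R5, I1, V1} → V_1 = -1.464-1.242j
Node n2: branches {R1, C1, R2, L2, R6} → V_2 = -1.164+1.334j
Node n3: branches {L1, R6, R7} → V_3 = 0.1338+0.2598j
Node n4: branches {C1, R3, I1, R7, V1} → V_4 = 2.016-1.242j
Source currents: i(V1)=-1.398-1.166j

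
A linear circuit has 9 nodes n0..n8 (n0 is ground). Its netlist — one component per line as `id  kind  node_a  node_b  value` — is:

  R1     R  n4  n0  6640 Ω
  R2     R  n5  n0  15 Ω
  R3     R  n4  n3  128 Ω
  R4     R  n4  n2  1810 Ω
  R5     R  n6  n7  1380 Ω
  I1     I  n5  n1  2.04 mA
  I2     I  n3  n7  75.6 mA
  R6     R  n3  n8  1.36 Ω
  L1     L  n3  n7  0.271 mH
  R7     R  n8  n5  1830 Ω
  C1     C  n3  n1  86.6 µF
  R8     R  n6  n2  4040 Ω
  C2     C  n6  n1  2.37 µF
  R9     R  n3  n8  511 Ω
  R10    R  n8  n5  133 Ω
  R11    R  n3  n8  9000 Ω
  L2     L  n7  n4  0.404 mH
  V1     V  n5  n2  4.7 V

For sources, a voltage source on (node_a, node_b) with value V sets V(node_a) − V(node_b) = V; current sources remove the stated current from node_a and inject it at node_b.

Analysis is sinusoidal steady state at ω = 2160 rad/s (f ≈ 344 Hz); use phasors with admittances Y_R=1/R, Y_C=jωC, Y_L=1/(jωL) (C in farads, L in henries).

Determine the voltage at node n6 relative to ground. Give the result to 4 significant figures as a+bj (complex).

MNA unknowns: 8 node voltages V₁..V_8 plus 1 source current (V1)
R1: Y=0.0001506+0.000j on G[4,0]
R2: Y=0.06667+0.000j on G[5,0]
R3: Y=0.007812+0.000j on G[4,3]
R4: Y=0.0005525+0.000j on G[4,2]
R5: Y=0.0007246+0.000j on G[6,7]
I1: z[5]−=0.00204, z[1]+=0.00204
I2: z[3]−=0.0756, z[7]+=0.0756
R6: Y=0.7353+0.000j on G[3,8]
L1: Y=0.000-1.708j on G[3,7]
R7: Y=0.0005464+0.000j on G[8,5]
C1: Y=0.000+0.1871j on G[3,1]
R8: Y=0.0002475+0.000j on G[6,2]
C2: Y=0.000+0.005119j on G[6,1]
R9: Y=0.001957+0.000j on G[3,8]
R10: Y=0.007519+0.000j on G[8,5]
R11: Y=0.0001111+0.000j on G[3,8]
L2: Y=0.000-1.146j on G[7,4]
V1: row V5−V2=4.7, i_V1 at 5,2
solve → V1=-0.1922-0.01411j, V2=-4.700-7.150e-05j, V3=-0.1913-0.008995j, V4=-0.1909+0.03165j, V5=0.0004312-7.150e-05j, V6=-0.2249+0.1975j, V7=-0.1912+0.03380j, V8=-0.1892-0.008898j
aux → i_V1=-0.003599-6.642e-05j

-0.2249+0.1975j V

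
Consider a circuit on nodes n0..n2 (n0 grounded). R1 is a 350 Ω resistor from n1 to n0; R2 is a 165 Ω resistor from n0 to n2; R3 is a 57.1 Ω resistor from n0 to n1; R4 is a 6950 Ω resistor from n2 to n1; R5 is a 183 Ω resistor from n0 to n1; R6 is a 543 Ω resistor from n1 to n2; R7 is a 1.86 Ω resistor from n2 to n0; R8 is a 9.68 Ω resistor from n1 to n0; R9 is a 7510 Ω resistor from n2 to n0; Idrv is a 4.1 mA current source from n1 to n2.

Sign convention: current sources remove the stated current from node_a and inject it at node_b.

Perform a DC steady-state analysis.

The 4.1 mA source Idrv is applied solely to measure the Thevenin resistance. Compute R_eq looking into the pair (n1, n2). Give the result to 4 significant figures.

MNA unknowns: 2 node voltages V₁..V_2
R1: Y=0.002857 on G[1,0]
R2: Y=0.006061 on G[0,2]
R3: Y=0.01751 on G[0,1]
R4: Y=0.0001439 on G[2,1]
R5: Y=0.005464 on G[0,1]
R6: Y=0.001842 on G[1,2]
R7: Y=0.5376 on G[2,0]
R8: Y=0.1033 on G[1,0]
R9: Y=0.0001332 on G[2,0]
Idrv: z[1]−=0.0041, z[2]+=0.0041
solve → V1=-0.03116, V2=0.007398

R_eq = 9.403 Ω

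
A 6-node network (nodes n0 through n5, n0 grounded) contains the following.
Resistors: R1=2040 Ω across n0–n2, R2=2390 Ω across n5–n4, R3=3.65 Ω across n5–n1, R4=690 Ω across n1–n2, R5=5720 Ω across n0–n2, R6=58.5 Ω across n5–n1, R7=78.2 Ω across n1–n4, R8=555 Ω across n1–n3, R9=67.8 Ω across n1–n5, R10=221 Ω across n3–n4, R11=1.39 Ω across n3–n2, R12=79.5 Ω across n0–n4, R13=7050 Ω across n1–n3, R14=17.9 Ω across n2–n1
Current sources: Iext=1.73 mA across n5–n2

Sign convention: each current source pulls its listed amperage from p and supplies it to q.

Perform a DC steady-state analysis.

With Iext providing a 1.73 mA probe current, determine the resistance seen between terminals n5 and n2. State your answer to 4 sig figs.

Apply KCL at each of the 5 non-ground nodes and solve the resulting linear system.
Node n1: branches {R3, R4, R6, R7, R8, R9, R13, R14} → V_1 = -0.008541
Node n2: branches {R1, R4, R5, R11, R14, Iext} → V_2 = 0.01894
Node n3: branches {R8, R10, R11, R13} → V_3 = 0.01874
Node n4: branches {R2, R7, R10, R12} → V_4 = -0.001001
Node n5: branches {R2, R3, R6, R9, Iext} → V_5 = -0.01418

R_eq = 19.14 Ω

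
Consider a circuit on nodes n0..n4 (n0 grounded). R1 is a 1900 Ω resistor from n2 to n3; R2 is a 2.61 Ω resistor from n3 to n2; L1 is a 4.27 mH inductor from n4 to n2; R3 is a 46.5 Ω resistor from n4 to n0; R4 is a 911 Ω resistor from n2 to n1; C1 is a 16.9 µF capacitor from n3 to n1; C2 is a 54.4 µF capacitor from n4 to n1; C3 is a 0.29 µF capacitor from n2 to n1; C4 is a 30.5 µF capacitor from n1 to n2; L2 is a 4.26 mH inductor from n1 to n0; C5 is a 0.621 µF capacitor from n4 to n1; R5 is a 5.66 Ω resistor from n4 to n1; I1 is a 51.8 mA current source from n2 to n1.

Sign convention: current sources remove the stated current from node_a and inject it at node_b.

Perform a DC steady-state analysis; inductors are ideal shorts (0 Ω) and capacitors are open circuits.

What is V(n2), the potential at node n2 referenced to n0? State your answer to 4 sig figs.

-0.2599 V

MNA unknowns: 4 node voltages V₁..V_4 plus 2 source currents (L1, L2)
R1: Y=0.0005263 on G[2,3]
R2: Y=0.3831 on G[3,2]
L1: row V4−V2=0, i_L1 at 4,2
R3: Y=0.02151 on G[4,0]
R4: Y=0.001098 on G[2,1]
C1: Y=0.000 on G[3,1]
C2: Y=0.000 on G[4,1]
C3: Y=0.000 on G[2,1]
C4: Y=0.000 on G[1,2]
L2: row V1−V0=0, i_L2 at 1,0
C5: Y=0.000 on G[4,1]
R5: Y=0.1767 on G[4,1]
I1: z[2]−=0.0518, z[1]+=0.0518
solve → V1=0.000, V2=-0.2599, V3=-0.2599, V4=-0.2599
aux → i_L1=0.05151, i_L2=0.005590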